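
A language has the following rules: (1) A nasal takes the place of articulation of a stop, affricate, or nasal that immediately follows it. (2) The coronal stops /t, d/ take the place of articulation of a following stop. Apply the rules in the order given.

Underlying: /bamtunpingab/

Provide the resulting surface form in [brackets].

Rule 1: /m/ before /t/ (alveolar) → [n]
Rule 1: /n/ before /p/ (labial) → [m]
Rule 1: /n/ before /g/ (velar) → [ŋ]
After rule 1: bantumpiŋgab
Rule 2: no segment meets the rule's conditions; no change.

[bantumpiŋgab]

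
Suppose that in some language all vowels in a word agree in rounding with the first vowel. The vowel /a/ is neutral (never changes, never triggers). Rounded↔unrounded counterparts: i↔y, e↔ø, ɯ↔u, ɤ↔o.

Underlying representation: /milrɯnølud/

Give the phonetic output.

/ø/ harmonizes with /i/ ([-round]) → [e]
/u/ harmonizes with /i/ ([-round]) → [ɯ]

[milrɯnelɯd]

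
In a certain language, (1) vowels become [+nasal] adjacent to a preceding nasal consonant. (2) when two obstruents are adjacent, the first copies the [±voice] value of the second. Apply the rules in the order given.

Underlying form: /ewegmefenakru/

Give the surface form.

Rule 1: /e/ after nasal /m/ → [ẽ]
Rule 1: /a/ after nasal /n/ → [ã]
After rule 1: ewegmẽfenãkru
Rule 2: no segment meets the rule's conditions; no change.

[ewegmẽfenãkru]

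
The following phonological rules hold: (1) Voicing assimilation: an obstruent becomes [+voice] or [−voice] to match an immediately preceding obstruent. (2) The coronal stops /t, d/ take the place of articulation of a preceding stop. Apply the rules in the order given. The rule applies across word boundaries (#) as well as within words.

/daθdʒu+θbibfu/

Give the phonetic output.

[daθtʃu+θpibvu]

Rule 1: /dʒ/ after /θ/ (voiceless) → [tʃ]
Rule 1: /b/ after /θ/ (voiceless) → [p]
Rule 1: /f/ after /b/ (voiced) → [v]
After rule 1: daθtʃu+θpibvu
Rule 2: no segment meets the rule's conditions; no change.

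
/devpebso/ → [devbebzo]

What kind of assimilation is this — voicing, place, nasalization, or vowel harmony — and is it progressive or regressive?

voicing assimilation, progressive

/p/→[b] /s/→[z].
Each target copies a feature from the preceding segment, so the direction is progressive.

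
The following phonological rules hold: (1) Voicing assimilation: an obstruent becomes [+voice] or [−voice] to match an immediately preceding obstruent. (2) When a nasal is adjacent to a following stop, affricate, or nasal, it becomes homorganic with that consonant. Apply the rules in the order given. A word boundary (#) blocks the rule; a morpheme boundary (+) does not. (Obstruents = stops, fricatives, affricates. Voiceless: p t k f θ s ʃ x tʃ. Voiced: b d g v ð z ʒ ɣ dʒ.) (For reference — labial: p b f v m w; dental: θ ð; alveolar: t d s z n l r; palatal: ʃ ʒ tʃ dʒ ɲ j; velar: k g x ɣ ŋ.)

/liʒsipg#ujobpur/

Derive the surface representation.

Rule 1: /s/ after /ʒ/ (voiced) → [z]
Rule 1: /g/ after /p/ (voiceless) → [k]
Rule 1: /p/ after /b/ (voiced) → [b]
After rule 1: liʒzipk#ujobbur
Rule 2: no segment meets the rule's conditions; no change.

[liʒzipk#ujobbur]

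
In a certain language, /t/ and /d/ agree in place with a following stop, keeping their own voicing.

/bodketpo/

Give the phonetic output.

[bogkeppo]

/d/ before /k/ (velar) → [g]
/t/ before /p/ (labial) → [p]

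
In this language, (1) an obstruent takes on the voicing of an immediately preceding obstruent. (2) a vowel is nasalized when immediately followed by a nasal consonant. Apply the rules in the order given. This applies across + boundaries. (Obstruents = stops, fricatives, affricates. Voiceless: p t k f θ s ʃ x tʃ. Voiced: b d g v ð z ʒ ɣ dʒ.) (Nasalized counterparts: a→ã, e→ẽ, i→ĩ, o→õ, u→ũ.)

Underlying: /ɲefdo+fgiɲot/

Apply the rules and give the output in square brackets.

Rule 1: /d/ after /f/ (voiceless) → [t]
Rule 1: /g/ after /f/ (voiceless) → [k]
After rule 1: ɲefto+fkiɲot
Rule 2: /i/ before nasal /ɲ/ → [ĩ]

[ɲefto+fkĩɲot]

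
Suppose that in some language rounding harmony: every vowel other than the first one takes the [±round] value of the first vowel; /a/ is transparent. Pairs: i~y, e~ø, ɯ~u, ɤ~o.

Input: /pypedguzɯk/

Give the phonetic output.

/e/ harmonizes with /y/ ([+round]) → [ø]
/ɯ/ harmonizes with /y/ ([+round]) → [u]

[pypødguzuk]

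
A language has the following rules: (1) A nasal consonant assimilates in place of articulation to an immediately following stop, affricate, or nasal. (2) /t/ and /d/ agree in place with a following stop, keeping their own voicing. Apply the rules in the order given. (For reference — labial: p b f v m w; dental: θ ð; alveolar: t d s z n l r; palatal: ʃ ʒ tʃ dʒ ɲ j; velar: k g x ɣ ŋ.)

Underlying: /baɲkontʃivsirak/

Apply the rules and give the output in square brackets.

[baŋkoɲtʃivsirak]

Rule 1: /ɲ/ before /k/ (velar) → [ŋ]
Rule 1: /n/ before /tʃ/ (palatal) → [ɲ]
After rule 1: baŋkoɲtʃivsirak
Rule 2: no segment meets the rule's conditions; no change.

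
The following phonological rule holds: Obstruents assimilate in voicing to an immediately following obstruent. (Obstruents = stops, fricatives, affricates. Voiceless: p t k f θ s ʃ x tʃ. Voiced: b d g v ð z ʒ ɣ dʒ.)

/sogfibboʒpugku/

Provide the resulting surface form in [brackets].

[sokfibboʃpukku]

/g/ before /f/ (voiceless) → [k]
/ʒ/ before /p/ (voiceless) → [ʃ]
/g/ before /k/ (voiceless) → [k]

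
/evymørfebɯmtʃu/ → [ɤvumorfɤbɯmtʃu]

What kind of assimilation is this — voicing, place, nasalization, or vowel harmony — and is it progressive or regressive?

vowel harmony, regressive

/e/→[ɤ] /y/→[u] /ø/→[o] /e/→[ɤ].
Vowels agree with the last vowel, so the harmony is regressive.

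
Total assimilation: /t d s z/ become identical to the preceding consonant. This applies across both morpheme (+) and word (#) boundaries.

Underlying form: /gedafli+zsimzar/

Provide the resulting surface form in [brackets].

[gedafli+zzimmar]

/s/ after /z/ → [z] (total assimilation)
/z/ after /m/ → [m] (total assimilation)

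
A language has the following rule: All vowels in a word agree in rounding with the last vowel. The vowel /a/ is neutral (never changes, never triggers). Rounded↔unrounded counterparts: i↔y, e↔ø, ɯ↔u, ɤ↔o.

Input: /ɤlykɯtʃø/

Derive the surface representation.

[olykutʃø]

/ɤ/ harmonizes with /ø/ ([+round]) → [o]
/ɯ/ harmonizes with /ø/ ([+round]) → [u]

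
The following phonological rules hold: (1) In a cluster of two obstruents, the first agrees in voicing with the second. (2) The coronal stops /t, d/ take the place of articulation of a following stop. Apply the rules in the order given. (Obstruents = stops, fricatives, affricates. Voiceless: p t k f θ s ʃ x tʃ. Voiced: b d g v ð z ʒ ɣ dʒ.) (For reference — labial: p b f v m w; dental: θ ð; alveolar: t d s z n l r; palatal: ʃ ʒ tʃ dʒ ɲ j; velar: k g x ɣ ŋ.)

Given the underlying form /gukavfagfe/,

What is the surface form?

[gukaffakfe]

Rule 1: /v/ before /f/ (voiceless) → [f]
Rule 1: /g/ before /f/ (voiceless) → [k]
After rule 1: gukaffakfe
Rule 2: no segment meets the rule's conditions; no change.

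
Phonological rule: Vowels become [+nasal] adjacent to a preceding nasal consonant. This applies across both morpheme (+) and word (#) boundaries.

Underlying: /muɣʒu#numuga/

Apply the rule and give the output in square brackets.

[mũɣʒu#nũmũga]

/u/ after nasal /m/ → [ũ]
/u/ after nasal /n/ → [ũ]
/u/ after nasal /m/ → [ũ]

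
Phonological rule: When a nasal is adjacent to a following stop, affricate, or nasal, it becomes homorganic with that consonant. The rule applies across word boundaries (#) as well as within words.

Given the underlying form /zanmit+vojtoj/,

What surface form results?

/n/ before /m/ (labial) → [m]

[zammit+vojtoj]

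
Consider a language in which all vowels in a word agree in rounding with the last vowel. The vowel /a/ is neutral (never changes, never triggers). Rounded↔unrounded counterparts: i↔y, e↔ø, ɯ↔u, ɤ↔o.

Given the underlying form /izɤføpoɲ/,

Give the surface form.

/i/ harmonizes with /o/ ([+round]) → [y]
/ɤ/ harmonizes with /o/ ([+round]) → [o]

[yzoføpoɲ]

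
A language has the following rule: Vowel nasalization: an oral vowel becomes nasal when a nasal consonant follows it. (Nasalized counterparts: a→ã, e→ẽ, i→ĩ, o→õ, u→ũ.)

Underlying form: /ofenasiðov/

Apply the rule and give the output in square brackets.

/e/ before nasal /n/ → [ẽ]

[ofẽnasiðov]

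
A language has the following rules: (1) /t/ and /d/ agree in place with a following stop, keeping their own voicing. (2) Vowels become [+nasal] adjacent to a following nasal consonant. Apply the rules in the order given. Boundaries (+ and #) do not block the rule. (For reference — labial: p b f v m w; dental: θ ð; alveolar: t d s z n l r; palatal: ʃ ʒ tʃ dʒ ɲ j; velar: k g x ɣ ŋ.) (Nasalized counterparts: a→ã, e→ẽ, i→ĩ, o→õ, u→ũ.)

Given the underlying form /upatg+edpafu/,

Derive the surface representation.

[upakg+ebpafu]

Rule 1: /t/ before /g/ (velar) → [k]
Rule 1: /d/ before /p/ (labial) → [b]
After rule 1: upakg+ebpafu
Rule 2: no segment meets the rule's conditions; no change.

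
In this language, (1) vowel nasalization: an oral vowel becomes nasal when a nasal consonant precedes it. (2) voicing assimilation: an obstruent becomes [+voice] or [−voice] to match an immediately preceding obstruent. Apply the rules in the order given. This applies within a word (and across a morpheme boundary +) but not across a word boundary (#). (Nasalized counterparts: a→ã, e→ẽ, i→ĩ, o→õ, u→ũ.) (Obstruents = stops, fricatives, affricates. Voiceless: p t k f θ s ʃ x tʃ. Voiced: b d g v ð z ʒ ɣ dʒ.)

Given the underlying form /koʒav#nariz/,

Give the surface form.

[koʒav#nãriz]

Rule 1: /a/ after nasal /n/ → [ã]
After rule 1: koʒav#nãriz
Rule 2: no segment meets the rule's conditions; no change.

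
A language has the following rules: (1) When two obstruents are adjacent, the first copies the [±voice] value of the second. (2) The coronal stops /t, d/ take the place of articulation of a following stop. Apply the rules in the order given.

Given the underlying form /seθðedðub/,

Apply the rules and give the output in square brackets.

[seððedðub]

Rule 1: /θ/ before /ð/ (voiced) → [ð]
After rule 1: seððedðub
Rule 2: no segment meets the rule's conditions; no change.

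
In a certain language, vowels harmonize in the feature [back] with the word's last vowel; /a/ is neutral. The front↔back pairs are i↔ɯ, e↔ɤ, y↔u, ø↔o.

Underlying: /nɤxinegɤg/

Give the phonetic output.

[nɤxɯnɤgɤg]

/i/ harmonizes with /ɤ/ ([+back]) → [ɯ]
/e/ harmonizes with /ɤ/ ([+back]) → [ɤ]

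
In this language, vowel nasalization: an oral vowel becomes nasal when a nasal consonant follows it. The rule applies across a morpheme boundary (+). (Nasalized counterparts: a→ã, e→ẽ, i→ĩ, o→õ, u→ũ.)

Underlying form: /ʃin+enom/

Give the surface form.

/i/ before nasal /n/ → [ĩ]
/e/ before nasal /n/ → [ẽ]
/o/ before nasal /m/ → [õ]

[ʃĩn+ẽnõm]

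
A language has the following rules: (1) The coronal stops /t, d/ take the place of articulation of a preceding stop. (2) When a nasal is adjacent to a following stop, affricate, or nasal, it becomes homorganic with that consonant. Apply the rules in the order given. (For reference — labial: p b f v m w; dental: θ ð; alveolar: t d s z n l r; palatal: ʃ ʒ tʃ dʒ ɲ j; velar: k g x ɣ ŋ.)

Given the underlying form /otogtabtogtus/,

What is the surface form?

[otogkabpogkus]

Rule 1: /t/ after /g/ (velar) → [k]
Rule 1: /t/ after /b/ (labial) → [p]
Rule 1: /t/ after /g/ (velar) → [k]
After rule 1: otogkabpogkus
Rule 2: no segment meets the rule's conditions; no change.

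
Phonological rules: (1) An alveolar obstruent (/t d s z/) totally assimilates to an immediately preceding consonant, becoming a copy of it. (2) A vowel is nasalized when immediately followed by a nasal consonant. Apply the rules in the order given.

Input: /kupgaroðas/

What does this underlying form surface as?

[kupgaroðas]

Rule 1: no segment meets the rule's conditions; no change.
After rule 1: kupgaroðas
Rule 2: no segment meets the rule's conditions; no change.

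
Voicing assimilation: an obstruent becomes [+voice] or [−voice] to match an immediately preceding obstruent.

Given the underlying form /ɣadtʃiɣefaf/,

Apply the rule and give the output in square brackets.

/tʃ/ after /d/ (voiced) → [dʒ]

[ɣaddʒiɣefaf]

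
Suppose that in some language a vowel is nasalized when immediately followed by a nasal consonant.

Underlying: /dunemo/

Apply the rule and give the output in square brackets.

[dũnẽmo]

/u/ before nasal /n/ → [ũ]
/e/ before nasal /m/ → [ẽ]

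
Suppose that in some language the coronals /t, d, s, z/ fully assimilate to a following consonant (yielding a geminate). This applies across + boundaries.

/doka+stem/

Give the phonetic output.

/s/ before /t/ → [t] (total assimilation)

[doka+ttem]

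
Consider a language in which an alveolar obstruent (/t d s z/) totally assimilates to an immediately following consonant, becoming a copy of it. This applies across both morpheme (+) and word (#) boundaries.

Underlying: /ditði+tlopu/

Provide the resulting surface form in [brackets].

[diðði+llopu]

/t/ before /ð/ → [ð] (total assimilation)
/t/ before /l/ → [l] (total assimilation)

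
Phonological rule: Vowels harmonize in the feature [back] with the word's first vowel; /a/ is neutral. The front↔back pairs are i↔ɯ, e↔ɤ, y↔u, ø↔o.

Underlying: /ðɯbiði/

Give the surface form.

/i/ harmonizes with /ɯ/ ([+back]) → [ɯ]
/i/ harmonizes with /ɯ/ ([+back]) → [ɯ]

[ðɯbɯðɯ]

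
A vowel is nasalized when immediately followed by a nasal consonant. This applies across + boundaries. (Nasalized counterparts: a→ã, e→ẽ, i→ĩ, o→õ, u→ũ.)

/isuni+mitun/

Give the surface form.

[isũnĩ+mitũn]

/u/ before nasal /n/ → [ũ]
/i/ before nasal /m/ → [ĩ]
/u/ before nasal /n/ → [ũ]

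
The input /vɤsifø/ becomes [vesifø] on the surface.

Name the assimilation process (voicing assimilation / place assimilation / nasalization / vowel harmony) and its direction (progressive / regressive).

vowel harmony, regressive

/ɤ/→[e].
Vowels agree with the last vowel, so the harmony is regressive.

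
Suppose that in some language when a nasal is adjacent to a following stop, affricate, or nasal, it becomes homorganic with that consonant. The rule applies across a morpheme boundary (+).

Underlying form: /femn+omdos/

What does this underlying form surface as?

/m/ before /n/ (alveolar) → [n]
/m/ before /d/ (alveolar) → [n]

[fenn+ondos]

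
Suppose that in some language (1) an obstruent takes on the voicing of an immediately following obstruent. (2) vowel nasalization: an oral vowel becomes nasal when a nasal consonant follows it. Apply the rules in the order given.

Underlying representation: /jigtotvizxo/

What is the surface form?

Rule 1: /g/ before /t/ (voiceless) → [k]
Rule 1: /t/ before /v/ (voiced) → [d]
Rule 1: /z/ before /x/ (voiceless) → [s]
After rule 1: jiktodvisxo
Rule 2: no segment meets the rule's conditions; no change.

[jiktodvisxo]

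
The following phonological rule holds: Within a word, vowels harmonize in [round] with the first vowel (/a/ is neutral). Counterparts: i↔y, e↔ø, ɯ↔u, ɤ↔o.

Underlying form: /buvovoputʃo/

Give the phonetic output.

[buvovoputʃo]

no segment meets the rule's conditions; no change.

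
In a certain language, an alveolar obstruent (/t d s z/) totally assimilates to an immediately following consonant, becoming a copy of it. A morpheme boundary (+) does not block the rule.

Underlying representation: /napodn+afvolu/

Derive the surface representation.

/d/ before /n/ → [n] (total assimilation)

[naponn+afvolu]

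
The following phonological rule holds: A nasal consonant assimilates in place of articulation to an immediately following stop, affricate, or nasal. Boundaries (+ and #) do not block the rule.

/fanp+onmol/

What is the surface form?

/n/ before /p/ (labial) → [m]
/n/ before /m/ (labial) → [m]

[famp+ommol]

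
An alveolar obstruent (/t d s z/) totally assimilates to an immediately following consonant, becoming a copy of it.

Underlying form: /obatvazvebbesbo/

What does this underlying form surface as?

[obavvavvebbebbo]

/t/ before /v/ → [v] (total assimilation)
/z/ before /v/ → [v] (total assimilation)
/s/ before /b/ → [b] (total assimilation)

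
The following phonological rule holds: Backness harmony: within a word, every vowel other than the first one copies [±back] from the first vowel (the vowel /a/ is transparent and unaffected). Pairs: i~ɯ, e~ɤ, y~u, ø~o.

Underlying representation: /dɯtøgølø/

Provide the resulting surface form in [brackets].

[dɯtogolo]

/ø/ harmonizes with /ɯ/ ([+back]) → [o]
/ø/ harmonizes with /ɯ/ ([+back]) → [o]
/ø/ harmonizes with /ɯ/ ([+back]) → [o]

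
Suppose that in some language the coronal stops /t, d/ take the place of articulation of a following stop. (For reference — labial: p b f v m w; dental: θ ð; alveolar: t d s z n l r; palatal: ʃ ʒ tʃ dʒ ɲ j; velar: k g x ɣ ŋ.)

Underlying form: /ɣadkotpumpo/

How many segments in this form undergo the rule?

/d/ before /k/ (velar) → [g]
/t/ before /p/ (labial) → [p]
2 segments change.

2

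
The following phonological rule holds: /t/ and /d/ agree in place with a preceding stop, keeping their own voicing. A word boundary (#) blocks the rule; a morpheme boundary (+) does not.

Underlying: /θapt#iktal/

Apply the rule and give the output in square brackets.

[θapp#ikkal]

/t/ after /p/ (labial) → [p]
/t/ after /k/ (velar) → [k]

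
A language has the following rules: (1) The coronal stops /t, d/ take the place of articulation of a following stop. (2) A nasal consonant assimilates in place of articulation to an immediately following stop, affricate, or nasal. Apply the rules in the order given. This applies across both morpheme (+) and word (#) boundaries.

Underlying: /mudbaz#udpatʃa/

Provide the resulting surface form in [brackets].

[mubbaz#ubpatʃa]

Rule 1: /d/ before /b/ (labial) → [b]
Rule 1: /d/ before /p/ (labial) → [b]
After rule 1: mubbaz#ubpatʃa
Rule 2: no segment meets the rule's conditions; no change.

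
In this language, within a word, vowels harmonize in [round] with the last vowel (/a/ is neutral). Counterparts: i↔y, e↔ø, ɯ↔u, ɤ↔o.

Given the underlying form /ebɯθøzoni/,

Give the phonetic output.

/ø/ harmonizes with /i/ ([-round]) → [e]
/o/ harmonizes with /i/ ([-round]) → [ɤ]

[ebɯθezɤni]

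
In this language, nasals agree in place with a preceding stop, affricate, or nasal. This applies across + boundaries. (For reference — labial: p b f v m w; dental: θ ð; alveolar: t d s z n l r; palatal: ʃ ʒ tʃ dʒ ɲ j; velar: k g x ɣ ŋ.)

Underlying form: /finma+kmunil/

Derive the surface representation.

[finna+kŋunil]

/m/ after /n/ (alveolar) → [n]
/m/ after /k/ (velar) → [ŋ]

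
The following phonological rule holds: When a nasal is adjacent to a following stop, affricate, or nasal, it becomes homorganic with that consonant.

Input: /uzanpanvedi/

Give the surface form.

[uzampanvedi]

/n/ before /p/ (labial) → [m]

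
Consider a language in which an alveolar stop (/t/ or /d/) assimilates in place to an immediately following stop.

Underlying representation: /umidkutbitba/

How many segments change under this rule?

/d/ before /k/ (velar) → [g]
/t/ before /b/ (labial) → [p]
/t/ before /b/ (labial) → [p]
3 segments change.

3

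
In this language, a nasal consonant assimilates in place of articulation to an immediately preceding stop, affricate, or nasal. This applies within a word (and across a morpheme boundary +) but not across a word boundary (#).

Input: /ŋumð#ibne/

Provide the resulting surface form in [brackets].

[ŋumð#ibme]

/n/ after /b/ (labial) → [m]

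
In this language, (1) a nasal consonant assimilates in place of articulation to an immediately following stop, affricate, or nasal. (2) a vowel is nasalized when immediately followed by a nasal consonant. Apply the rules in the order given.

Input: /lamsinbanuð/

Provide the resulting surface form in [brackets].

Rule 1: /n/ before /b/ (labial) → [m]
After rule 1: lamsimbanuð
Rule 2: /a/ before nasal /m/ → [ã]
Rule 2: /i/ before nasal /m/ → [ĩ]
Rule 2: /a/ before nasal /n/ → [ã]

[lãmsĩmbãnuð]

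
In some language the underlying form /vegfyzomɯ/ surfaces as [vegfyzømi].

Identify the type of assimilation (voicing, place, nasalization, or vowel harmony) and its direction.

/o/→[ø] /ɯ/→[i].
Vowels agree with the first vowel, so the harmony is progressive.

vowel harmony, progressive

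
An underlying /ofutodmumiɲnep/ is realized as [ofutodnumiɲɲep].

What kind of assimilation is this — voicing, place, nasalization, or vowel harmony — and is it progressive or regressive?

place assimilation, progressive

/m/→[n] /n/→[ɲ].
Each target copies a feature from the preceding segment, so the direction is progressive.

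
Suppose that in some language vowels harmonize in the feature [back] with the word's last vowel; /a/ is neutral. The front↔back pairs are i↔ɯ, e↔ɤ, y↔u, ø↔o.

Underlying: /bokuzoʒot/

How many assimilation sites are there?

0

No segment meets the rule's conditions.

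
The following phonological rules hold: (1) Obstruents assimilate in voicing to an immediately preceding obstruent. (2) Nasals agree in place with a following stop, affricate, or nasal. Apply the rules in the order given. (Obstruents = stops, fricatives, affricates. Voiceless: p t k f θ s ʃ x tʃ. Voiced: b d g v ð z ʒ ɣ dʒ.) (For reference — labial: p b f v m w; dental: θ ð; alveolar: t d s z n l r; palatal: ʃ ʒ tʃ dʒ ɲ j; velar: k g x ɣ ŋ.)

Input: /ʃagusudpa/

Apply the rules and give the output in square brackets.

[ʃagusudba]

Rule 1: /p/ after /d/ (voiced) → [b]
After rule 1: ʃagusudba
Rule 2: no segment meets the rule's conditions; no change.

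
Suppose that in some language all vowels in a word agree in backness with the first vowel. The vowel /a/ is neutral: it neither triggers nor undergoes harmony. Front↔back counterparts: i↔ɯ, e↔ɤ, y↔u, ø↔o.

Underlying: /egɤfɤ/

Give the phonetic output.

/ɤ/ harmonizes with /e/ ([-back]) → [e]
/ɤ/ harmonizes with /e/ ([-back]) → [e]

[egefe]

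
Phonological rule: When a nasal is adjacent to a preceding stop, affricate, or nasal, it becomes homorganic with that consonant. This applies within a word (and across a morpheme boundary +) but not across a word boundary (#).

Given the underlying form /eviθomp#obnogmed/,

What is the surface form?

/n/ after /b/ (labial) → [m]
/m/ after /g/ (velar) → [ŋ]

[eviθomp#obmogŋed]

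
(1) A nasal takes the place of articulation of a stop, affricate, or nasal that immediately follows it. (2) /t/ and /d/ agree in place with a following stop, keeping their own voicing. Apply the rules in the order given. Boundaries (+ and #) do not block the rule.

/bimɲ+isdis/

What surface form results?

[biɲɲ+isdis]

Rule 1: /m/ before /ɲ/ (palatal) → [ɲ]
After rule 1: biɲɲ+isdis
Rule 2: no segment meets the rule's conditions; no change.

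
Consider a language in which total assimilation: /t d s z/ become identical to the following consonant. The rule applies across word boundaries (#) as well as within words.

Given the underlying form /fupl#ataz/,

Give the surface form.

no segment meets the rule's conditions; no change.

[fupl#ataz]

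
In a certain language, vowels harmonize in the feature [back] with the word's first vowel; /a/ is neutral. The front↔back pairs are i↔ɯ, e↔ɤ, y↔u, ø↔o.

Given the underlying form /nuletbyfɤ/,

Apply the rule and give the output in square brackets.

[nulɤtbufɤ]

/e/ harmonizes with /u/ ([+back]) → [ɤ]
/y/ harmonizes with /u/ ([+back]) → [u]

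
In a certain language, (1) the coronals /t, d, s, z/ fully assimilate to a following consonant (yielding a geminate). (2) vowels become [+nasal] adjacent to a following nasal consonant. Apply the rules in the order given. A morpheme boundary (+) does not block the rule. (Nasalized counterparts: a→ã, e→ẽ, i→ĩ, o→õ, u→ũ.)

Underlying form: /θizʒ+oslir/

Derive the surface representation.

Rule 1: /z/ before /ʒ/ → [ʒ] (total assimilation)
Rule 1: /s/ before /l/ → [l] (total assimilation)
After rule 1: θiʒʒ+ollir
Rule 2: no segment meets the rule's conditions; no change.

[θiʒʒ+ollir]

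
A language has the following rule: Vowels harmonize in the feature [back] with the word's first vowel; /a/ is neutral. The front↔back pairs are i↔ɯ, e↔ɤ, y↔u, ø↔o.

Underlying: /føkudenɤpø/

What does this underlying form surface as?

/u/ harmonizes with /ø/ ([-back]) → [y]
/ɤ/ harmonizes with /ø/ ([-back]) → [e]

[føkydenepø]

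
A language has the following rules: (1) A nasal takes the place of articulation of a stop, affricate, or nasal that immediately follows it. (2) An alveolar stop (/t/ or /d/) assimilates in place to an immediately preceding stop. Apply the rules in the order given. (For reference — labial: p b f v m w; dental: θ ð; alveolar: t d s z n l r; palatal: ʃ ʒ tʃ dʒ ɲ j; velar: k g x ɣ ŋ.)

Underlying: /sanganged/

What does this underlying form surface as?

[saŋgaŋged]

Rule 1: /n/ before /g/ (velar) → [ŋ]
Rule 1: /n/ before /g/ (velar) → [ŋ]
After rule 1: saŋgaŋged
Rule 2: no segment meets the rule's conditions; no change.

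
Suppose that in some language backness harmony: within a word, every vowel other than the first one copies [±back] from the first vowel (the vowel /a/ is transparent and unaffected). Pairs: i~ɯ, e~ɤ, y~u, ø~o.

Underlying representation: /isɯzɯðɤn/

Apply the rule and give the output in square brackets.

/ɯ/ harmonizes with /i/ ([-back]) → [i]
/ɯ/ harmonizes with /i/ ([-back]) → [i]
/ɤ/ harmonizes with /i/ ([-back]) → [e]

[isiziðen]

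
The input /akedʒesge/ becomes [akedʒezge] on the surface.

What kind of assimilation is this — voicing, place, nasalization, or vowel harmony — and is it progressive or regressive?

/s/→[z].
Each target copies a feature from the following segment, so the direction is regressive.

voicing assimilation, regressive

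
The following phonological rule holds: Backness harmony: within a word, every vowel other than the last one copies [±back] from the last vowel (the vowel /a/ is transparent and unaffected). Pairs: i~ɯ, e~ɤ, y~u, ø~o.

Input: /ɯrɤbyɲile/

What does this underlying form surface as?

/ɯ/ harmonizes with /e/ ([-back]) → [i]
/ɤ/ harmonizes with /e/ ([-back]) → [e]

[irebyɲile]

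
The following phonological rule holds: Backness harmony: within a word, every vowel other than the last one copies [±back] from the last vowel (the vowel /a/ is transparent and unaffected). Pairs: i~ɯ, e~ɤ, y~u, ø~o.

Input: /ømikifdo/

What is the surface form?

[omɯkɯfdo]

/ø/ harmonizes with /o/ ([+back]) → [o]
/i/ harmonizes with /o/ ([+back]) → [ɯ]
/i/ harmonizes with /o/ ([+back]) → [ɯ]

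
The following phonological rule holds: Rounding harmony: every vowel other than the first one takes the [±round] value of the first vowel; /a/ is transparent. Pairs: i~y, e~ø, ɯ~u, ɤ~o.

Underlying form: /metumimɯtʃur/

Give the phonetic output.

[metɯmimɯtʃɯr]

/u/ harmonizes with /e/ ([-round]) → [ɯ]
/u/ harmonizes with /e/ ([-round]) → [ɯ]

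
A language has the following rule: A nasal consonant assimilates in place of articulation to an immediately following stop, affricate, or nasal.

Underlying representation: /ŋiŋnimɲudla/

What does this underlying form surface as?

/ŋ/ before /n/ (alveolar) → [n]
/m/ before /ɲ/ (palatal) → [ɲ]

[ŋinniɲɲudla]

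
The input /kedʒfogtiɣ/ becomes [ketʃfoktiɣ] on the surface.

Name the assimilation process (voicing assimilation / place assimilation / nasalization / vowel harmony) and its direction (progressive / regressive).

voicing assimilation, regressive

/dʒ/→[tʃ] /g/→[k].
Each target copies a feature from the following segment, so the direction is regressive.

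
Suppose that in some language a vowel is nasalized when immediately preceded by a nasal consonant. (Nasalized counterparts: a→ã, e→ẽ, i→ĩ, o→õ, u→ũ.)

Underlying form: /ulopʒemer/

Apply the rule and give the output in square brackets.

/e/ after nasal /m/ → [ẽ]

[ulopʒemẽr]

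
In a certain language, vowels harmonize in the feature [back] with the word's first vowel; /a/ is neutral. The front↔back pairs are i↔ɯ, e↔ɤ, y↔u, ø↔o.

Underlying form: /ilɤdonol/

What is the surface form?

[iledønøl]

/ɤ/ harmonizes with /i/ ([-back]) → [e]
/o/ harmonizes with /i/ ([-back]) → [ø]
/o/ harmonizes with /i/ ([-back]) → [ø]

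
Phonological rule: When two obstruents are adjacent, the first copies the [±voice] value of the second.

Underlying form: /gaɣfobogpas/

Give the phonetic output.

/ɣ/ before /f/ (voiceless) → [x]
/g/ before /p/ (voiceless) → [k]

[gaxfobokpas]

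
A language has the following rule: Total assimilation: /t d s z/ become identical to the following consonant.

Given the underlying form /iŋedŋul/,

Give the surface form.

[iŋeŋŋul]

/d/ before /ŋ/ → [ŋ] (total assimilation)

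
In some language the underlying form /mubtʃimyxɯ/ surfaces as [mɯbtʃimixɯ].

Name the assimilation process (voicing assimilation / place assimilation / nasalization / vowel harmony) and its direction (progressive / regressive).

vowel harmony, regressive

/u/→[ɯ] /y/→[i].
Vowels agree with the last vowel, so the harmony is regressive.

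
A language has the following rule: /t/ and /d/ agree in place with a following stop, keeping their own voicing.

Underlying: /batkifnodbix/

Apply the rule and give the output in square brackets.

[bakkifnobbix]

/t/ before /k/ (velar) → [k]
/d/ before /b/ (labial) → [b]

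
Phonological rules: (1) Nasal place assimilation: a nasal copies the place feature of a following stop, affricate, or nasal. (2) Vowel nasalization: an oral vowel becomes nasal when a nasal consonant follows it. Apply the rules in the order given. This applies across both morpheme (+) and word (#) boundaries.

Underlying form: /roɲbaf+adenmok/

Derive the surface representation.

[rõmbaf+adẽmmok]

Rule 1: /ɲ/ before /b/ (labial) → [m]
Rule 1: /n/ before /m/ (labial) → [m]
After rule 1: rombaf+ademmok
Rule 2: /o/ before nasal /m/ → [õ]
Rule 2: /e/ before nasal /m/ → [ẽ]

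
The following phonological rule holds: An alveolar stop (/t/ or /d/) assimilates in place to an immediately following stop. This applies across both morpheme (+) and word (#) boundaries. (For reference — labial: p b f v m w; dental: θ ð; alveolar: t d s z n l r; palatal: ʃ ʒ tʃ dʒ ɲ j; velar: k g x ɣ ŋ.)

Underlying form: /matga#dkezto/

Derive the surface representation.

[makga#gkezto]

/t/ before /g/ (velar) → [k]
/d/ before /k/ (velar) → [g]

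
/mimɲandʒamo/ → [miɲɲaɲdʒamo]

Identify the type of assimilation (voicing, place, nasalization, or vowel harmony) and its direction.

place assimilation, regressive

/m/→[ɲ] /n/→[ɲ].
Each target copies a feature from the following segment, so the direction is regressive.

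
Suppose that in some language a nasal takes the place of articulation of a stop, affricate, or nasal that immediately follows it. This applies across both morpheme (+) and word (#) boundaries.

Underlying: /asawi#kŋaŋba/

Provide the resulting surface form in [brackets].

[asawi#kŋamba]

/ŋ/ before /b/ (labial) → [m]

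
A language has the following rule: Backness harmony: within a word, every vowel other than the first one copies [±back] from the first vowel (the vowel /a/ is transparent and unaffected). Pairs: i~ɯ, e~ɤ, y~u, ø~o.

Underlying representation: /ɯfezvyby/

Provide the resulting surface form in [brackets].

/e/ harmonizes with /ɯ/ ([+back]) → [ɤ]
/y/ harmonizes with /ɯ/ ([+back]) → [u]
/y/ harmonizes with /ɯ/ ([+back]) → [u]

[ɯfɤzvubu]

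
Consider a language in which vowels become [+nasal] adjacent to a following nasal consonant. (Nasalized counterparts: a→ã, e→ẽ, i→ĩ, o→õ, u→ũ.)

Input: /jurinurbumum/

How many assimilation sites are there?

3

/i/ before nasal /n/ → [ĩ]
/u/ before nasal /m/ → [ũ]
/u/ before nasal /m/ → [ũ]
3 segments change.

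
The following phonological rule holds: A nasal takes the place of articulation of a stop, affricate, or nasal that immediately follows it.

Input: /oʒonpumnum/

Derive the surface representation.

[oʒompunnum]

/n/ before /p/ (labial) → [m]
/m/ before /n/ (alveolar) → [n]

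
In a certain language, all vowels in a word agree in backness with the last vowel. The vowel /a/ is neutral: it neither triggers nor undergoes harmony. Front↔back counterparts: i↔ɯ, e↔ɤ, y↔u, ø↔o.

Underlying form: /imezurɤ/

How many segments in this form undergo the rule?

/i/ harmonizes with /ɤ/ ([+back]) → [ɯ]
/e/ harmonizes with /ɤ/ ([+back]) → [ɤ]
2 segments change.

2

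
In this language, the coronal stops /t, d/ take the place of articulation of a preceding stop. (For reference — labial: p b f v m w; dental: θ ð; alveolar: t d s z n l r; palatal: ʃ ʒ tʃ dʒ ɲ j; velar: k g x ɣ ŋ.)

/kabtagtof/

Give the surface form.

[kabpagkof]

/t/ after /b/ (labial) → [p]
/t/ after /g/ (velar) → [k]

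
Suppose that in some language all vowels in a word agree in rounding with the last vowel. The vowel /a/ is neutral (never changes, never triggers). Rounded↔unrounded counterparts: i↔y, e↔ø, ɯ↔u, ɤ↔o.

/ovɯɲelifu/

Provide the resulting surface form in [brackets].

/ɯ/ harmonizes with /u/ ([+round]) → [u]
/e/ harmonizes with /u/ ([+round]) → [ø]
/i/ harmonizes with /u/ ([+round]) → [y]

[ovuɲølyfu]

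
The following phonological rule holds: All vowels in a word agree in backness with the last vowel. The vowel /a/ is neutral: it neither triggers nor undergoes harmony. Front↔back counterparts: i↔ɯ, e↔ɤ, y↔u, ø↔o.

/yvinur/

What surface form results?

/y/ harmonizes with /u/ ([+back]) → [u]
/i/ harmonizes with /u/ ([+back]) → [ɯ]

[uvɯnur]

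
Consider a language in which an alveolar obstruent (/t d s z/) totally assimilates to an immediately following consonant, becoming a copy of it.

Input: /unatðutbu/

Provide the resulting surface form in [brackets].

/t/ before /ð/ → [ð] (total assimilation)
/t/ before /b/ → [b] (total assimilation)

[unaððubbu]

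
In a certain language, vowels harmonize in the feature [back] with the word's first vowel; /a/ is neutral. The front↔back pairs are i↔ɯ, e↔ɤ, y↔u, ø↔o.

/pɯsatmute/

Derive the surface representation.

[pɯsatmutɤ]

/e/ harmonizes with /ɯ/ ([+back]) → [ɤ]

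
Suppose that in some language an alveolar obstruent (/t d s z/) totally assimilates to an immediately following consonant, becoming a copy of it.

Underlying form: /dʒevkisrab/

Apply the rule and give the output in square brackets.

[dʒevkirrab]

/s/ before /r/ → [r] (total assimilation)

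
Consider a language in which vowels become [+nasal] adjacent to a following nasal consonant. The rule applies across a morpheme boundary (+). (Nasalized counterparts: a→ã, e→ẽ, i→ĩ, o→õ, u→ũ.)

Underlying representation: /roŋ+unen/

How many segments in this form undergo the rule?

3

/o/ before nasal /ŋ/ → [õ]
/u/ before nasal /n/ → [ũ]
/e/ before nasal /n/ → [ẽ]
3 segments change.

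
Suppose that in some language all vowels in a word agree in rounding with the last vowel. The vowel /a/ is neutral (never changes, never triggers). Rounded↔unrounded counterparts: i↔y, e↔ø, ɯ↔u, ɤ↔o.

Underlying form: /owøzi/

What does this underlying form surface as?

[ɤwezi]

/o/ harmonizes with /i/ ([-round]) → [ɤ]
/ø/ harmonizes with /i/ ([-round]) → [e]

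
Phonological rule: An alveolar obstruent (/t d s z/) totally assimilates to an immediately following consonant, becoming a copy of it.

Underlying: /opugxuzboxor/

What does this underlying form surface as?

[opugxubboxor]

/z/ before /b/ → [b] (total assimilation)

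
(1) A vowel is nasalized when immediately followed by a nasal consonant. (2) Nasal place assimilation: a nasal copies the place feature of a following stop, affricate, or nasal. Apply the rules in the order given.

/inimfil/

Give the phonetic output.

Rule 1: /i/ before nasal /n/ → [ĩ]
Rule 1: /i/ before nasal /m/ → [ĩ]
After rule 1: ĩnĩmfil
Rule 2: no segment meets the rule's conditions; no change.

[ĩnĩmfil]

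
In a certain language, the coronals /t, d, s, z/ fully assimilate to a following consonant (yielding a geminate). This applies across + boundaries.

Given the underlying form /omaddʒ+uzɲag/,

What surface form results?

[omadʒdʒ+uɲɲag]

/d/ before /dʒ/ → [dʒ] (total assimilation)
/z/ before /ɲ/ → [ɲ] (total assimilation)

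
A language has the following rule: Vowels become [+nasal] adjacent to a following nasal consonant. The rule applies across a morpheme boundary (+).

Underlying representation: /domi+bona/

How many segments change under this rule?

2

/o/ before nasal /m/ → [õ]
/o/ before nasal /n/ → [õ]
2 segments change.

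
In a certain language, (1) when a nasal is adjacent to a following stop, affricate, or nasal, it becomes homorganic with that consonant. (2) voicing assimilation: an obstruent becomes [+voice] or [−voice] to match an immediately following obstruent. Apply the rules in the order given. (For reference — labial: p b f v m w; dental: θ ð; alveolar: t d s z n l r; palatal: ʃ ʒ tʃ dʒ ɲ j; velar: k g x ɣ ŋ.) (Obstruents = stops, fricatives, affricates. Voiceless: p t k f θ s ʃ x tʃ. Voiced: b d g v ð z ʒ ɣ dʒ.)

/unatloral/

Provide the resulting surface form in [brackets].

Rule 1: no segment meets the rule's conditions; no change.
After rule 1: unatloral
Rule 2: no segment meets the rule's conditions; no change.

[unatloral]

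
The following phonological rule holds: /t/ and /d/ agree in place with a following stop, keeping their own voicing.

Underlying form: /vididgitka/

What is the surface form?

[vidiggikka]

/d/ before /g/ (velar) → [g]
/t/ before /k/ (velar) → [k]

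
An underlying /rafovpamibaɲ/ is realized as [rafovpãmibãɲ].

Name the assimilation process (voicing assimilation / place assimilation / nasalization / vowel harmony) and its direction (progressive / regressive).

/a/→[ã] /a/→[ã].
Each target copies a feature from the following segment, so the direction is regressive.

nasalization, regressive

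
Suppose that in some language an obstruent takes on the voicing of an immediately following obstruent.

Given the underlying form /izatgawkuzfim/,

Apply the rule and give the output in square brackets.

/t/ before /g/ (voiced) → [d]
/z/ before /f/ (voiceless) → [s]

[izadgawkusfim]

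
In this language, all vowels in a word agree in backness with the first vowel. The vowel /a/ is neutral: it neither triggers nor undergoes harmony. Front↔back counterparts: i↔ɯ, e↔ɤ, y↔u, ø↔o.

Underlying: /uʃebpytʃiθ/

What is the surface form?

/e/ harmonizes with /u/ ([+back]) → [ɤ]
/y/ harmonizes with /u/ ([+back]) → [u]
/i/ harmonizes with /u/ ([+back]) → [ɯ]

[uʃɤbputʃɯθ]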